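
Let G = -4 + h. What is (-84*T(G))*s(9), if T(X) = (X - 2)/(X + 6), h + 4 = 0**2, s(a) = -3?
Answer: 1260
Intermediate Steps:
h = -4 (h = -4 + 0**2 = -4 + 0 = -4)
G = -8 (G = -4 - 4 = -8)
T(X) = (-2 + X)/(6 + X)
(-84*T(G))*s(9) = -84*(-2 - 8)/(6 - 8)*(-3) = -84*(-10)/(-2)*(-3) = -(-42)*(-10)*(-3) = -84*5*(-3) = -420*(-3) = 1260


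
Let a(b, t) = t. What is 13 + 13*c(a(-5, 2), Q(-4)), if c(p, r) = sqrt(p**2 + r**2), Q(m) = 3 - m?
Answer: 13 + 13*sqrt(53) ≈ 107.64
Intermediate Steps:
13 + 13*c(a(-5, 2), Q(-4)) = 13 + 13*sqrt(2**2 + (3 - 1*(-4))**2) = 13 + 13*sqrt(4 + (3 + 4)**2) = 13 + 13*sqrt(4 + 7**2) = 13 + 13*sqrt(4 + 49) = 13 + 13*sqrt(53)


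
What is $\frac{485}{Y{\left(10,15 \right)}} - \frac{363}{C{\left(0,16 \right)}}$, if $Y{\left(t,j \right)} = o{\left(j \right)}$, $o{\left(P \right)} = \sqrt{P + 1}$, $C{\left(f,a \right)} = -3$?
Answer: $\frac{969}{4} \approx 242.25$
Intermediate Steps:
$o{\left(P \right)} = \sqrt{1 + P}$
$Y{\left(t,j \right)} = \sqrt{1 + j}$
$\frac{485}{Y{\left(10,15 \right)}} - \frac{363}{C{\left(0,16 \right)}} = \frac{485}{\sqrt{1 + 15}} - \frac{363}{-3} = \frac{485}{\sqrt{16}} - -121 = \frac{485}{4} + 121 = \frac{969}{4}$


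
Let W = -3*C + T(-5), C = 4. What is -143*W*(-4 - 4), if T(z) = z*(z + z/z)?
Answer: 9152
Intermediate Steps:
T(z) = z*(1 + z) (T(z) = z*(z + 1) = z*(1 + z))
W = 8 (W = -3*4 - 5*(1 - 5) = -12 - 5*(-4) = -12 + 20 = 8)
-143*W*(-4 - 4) = -1144*(-4 - 4) = -1144*(-8) = -143*(-64) = 9152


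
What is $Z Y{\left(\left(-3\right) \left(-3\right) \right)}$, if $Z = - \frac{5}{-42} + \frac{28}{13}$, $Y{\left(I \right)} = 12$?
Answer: $\frac{2482}{91} \approx 27.275$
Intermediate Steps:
$Z = \frac{1241}{546}$ ($Z = \left(-5\right) \left(- \frac{1}{42}\right) + 28 \cdot \frac{1}{13} = \frac{5}{42} + \frac{28}{13} = \frac{1241}{546} \approx 2.2729$)
$Z Y{\left(\left(-3\right) \left(-3\right) \right)} = \frac{1241}{546} \cdot 12 = \frac{2482}{91}$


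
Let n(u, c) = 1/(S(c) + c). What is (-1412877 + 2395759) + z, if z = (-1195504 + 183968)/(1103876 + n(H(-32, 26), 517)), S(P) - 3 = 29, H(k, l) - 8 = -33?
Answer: 595653383646586/606027925 ≈ 9.8288e+5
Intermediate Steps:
H(k, l) = -25 (H(k, l) = 8 - 33 = -25)
S(P) = 32 (S(P) = 3 + 29 = 32)
n(u, c) = 1/(32 + c)
z = -555333264/606027925 (z = (-1195504 + 183968)/(1103876 + 1/(32 + 517)) = -1011536/(1103876 + 1/549) = -1011536/606027925/549 = -1011536*549/606027925 = -555333264/606027925 ≈ -0.91635)
(-1412877 + 2395759) + z = (-1412877 + 2395759) - 555333264/606027925 = 982882 - 555333264/606027925 = 595653383646586/606027925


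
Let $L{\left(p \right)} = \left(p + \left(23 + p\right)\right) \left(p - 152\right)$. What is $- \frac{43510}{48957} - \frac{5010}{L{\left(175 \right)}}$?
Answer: $- \frac{618546860}{420002103} \approx -1.4727$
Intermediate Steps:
$L{\left(p \right)} = \left(-152 + p\right) \left(23 + 2 p\right)$ ($L{\left(p \right)} = \left(23 + 2 p\right) \left(-152 + p\right) = \left(-152 + p\right) \left(23 + 2 p\right)$)
$- \frac{43510}{48957} - \frac{5010}{L{\left(175 \right)}} = - \frac{43510}{48957} - \frac{5010}{-3496 - 49175 + 2 \cdot 175^{2}} = \left(-43510\right) \frac{1}{48957} - \frac{5010}{-3496 - 49175 + 2 \cdot 30625} = - \frac{43510}{48957} - \frac{5010}{-3496 - 49175 + 61250} = - \frac{43510}{48957} - \frac{5010}{8579} = - \frac{618546860}{420002103}$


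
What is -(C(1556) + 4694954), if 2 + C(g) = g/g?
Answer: -4694953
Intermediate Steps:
C(g) = -1 (C(g) = -2 + g/g = -2 + 1 = -1)
-(C(1556) + 4694954) = -(-1 + 4694954) = -1*4694953 = -4694953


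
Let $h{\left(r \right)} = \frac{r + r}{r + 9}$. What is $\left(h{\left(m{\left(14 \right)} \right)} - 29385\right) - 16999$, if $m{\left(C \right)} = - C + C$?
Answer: $-46384$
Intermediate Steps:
$m{\left(C \right)} = 0$
$h{\left(r \right)} = \frac{2 r}{9 + r}$
$\left(h{\left(m{\left(14 \right)} \right)} - 29385\right) - 16999 = \left(2 \cdot 0 \frac{1}{9 + 0} - 29385\right) - 16999 = \left(2 \cdot 0 \cdot \frac{1}{9} - 29385\right) - 16999 = \left(0 - 29385\right) - 16999 = -29385 - 16999 = -46384$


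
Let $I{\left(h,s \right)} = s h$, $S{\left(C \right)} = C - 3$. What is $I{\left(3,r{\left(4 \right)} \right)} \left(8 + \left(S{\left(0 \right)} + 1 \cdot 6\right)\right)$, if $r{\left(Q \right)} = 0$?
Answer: $0$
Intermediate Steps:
$S{\left(C \right)} = -3 + C$ ($S{\left(C \right)} = C - 3 = -3 + C$)
$I{\left(h,s \right)} = h s$
$I{\left(3,r{\left(4 \right)} \right)} \left(8 + \left(S{\left(0 \right)} + 1 \cdot 6\right)\right) = 3 \cdot 0 \left(8 + \left(\left(-3 + 0\right) + 1 \cdot 6\right)\right) = 0 \left(8 + \left(-3 + 6\right)\right) = 0 \left(8 + 3\right) = 0 \cdot 11 = 0$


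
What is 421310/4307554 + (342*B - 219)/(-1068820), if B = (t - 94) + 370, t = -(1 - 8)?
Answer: 17168493541/2301999933140 ≈ 0.0074581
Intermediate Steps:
t = 7 (t = -1*(-7) = 7)
B = 283 (B = (7 - 94) + 370 = -87 + 370 = 283)
421310/4307554 + (342*B - 219)/(-1068820) = 421310/4307554 + (342*283 - 219)/(-1068820) = 421310*(1/4307554) + (96786 - 219)*(-1/1068820) = 210655/2153777 + 96567*(-1/1068820) = 210655/2153777 - 96567/1068820 = 17168493541/2301999933140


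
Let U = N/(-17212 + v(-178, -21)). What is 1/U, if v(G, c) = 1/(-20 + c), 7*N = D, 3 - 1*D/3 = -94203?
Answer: -235231/551778 ≈ -0.42631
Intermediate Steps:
D = 282618 (D = 9 - 3*(-94203) = 9 + 282609 = 282618)
N = 40374 (N = (⅐)*282618 = 40374)
U = -551778/235231 (U = 40374/(-17212 + 1/(-20 - 21)) = 40374/(-17212 + 1/(-41)) = 40374/(-17212 - 1/41) = 40374/(-705693/41) = 40374*(-41/705693) = -551778/235231 ≈ -2.3457)
1/U = 1/(-551778/235231) = -235231/551778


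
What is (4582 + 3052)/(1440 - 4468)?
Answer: -3817/1514 ≈ -2.5211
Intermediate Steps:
(4582 + 3052)/(1440 - 4468) = 7634/(-3028) = 7634*(-1/3028) = -3817/1514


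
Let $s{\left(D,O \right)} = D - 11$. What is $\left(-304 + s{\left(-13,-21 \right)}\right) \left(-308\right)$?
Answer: $101024$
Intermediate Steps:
$s{\left(D,O \right)} = -11 + D$
$\left(-304 + s{\left(-13,-21 \right)}\right) \left(-308\right) = \left(-304 - 24\right) \left(-308\right) = \left(-328\right) \left(-308\right) = 101024$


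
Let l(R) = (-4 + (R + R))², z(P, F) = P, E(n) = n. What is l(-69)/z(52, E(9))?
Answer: 5041/13 ≈ 387.77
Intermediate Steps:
l(R) = (-4 + 2*R)²
l(-69)/z(52, E(9)) = (4*(-2 - 69)²)/52 = (4*(-71)²)*(1/52) = (4*5041)*(1/52) = 20164*(1/52) = 5041/13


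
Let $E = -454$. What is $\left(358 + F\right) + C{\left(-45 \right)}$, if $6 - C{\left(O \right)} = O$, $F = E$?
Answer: $-45$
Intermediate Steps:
$F = -454$
$C{\left(O \right)} = 6 - O$
$\left(358 + F\right) + C{\left(-45 \right)} = \left(358 - 454\right) + \left(6 - -45\right) = -96 + \left(6 + 45\right) = -96 + 51 = -45$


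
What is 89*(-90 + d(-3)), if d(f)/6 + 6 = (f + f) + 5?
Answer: -11748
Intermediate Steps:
d(f) = -6 + 12*f (d(f) = -36 + 6*((f + f) + 5) = -36 + 6*(2*f + 5) = -36 + 6*(5 + 2*f) = -36 + (30 + 12*f) = -6 + 12*f)
89*(-90 + d(-3)) = 89*(-90 + (-6 + 12*(-3))) = 89*(-90 + (-6 - 36)) = 89*(-90 - 42) = 89*(-132) = -11748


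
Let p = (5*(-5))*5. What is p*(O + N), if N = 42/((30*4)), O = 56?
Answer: -28175/4 ≈ -7043.8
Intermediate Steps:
p = -125 (p = -25*5 = -125)
N = 7/20 (N = 42/120 = 42*(1/120) = 7/20 ≈ 0.35000)
p*(O + N) = -125*(56 + 7/20) = -125*1127/20 = -28175/4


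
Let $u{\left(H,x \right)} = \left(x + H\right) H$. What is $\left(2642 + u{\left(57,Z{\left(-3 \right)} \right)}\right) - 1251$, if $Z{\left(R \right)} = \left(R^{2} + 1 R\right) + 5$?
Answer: $5267$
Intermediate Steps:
$Z{\left(R \right)} = 5 + R + R^{2}$ ($Z{\left(R \right)} = \left(R^{2} + R\right) + 5 = \left(R + R^{2}\right) + 5 = 5 + R + R^{2}$)
$u{\left(H,x \right)} = H \left(H + x\right)$ ($u{\left(H,x \right)} = \left(H + x\right) H = H \left(H + x\right)$)
$\left(2642 + u{\left(57,Z{\left(-3 \right)} \right)}\right) - 1251 = \left(2642 + 57 \left(57 + \left(5 - 3 + \left(-3\right)^{2}\right)\right)\right) - 1251 = \left(2642 + 57 \left(57 + \left(5 - 3 + 9\right)\right)\right) - 1251 = \left(2642 + 57 \left(57 + 11\right)\right) - 1251 = \left(2642 + 57 \cdot 68\right) - 1251 = \left(2642 + 3876\right) - 1251 = 6518 - 1251 = 5267$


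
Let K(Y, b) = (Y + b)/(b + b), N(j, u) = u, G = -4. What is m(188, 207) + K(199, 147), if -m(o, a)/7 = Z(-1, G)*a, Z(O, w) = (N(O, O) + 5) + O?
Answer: -638836/147 ≈ -4345.8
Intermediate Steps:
Z(O, w) = 5 + 2*O (Z(O, w) = (O + 5) + O = (5 + O) + O = 5 + 2*O)
K(Y, b) = (Y + b)/(2*b) (K(Y, b) = (Y + b)/((2*b)) = (Y + b)*(1/(2*b)) = (Y + b)/(2*b))
m(o, a) = -21*a (m(o, a) = -7*(5 + 2*(-1))*a = -7*(5 - 2)*a = -21*a)
m(188, 207) + K(199, 147) = -21*207 + (1/2)*(199 + 147)/147 = -4347 + (1/2)*(1/147)*346 = -4347 + 173/147 = -638836/147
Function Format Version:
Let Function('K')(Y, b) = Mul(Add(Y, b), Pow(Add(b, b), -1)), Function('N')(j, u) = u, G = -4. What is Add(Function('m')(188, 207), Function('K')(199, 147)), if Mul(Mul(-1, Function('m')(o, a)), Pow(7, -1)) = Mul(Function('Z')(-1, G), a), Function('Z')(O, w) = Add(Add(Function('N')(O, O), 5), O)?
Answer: Rational(-638836, 147) ≈ -4345.8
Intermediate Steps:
Function('Z')(O, w) = Add(5, Mul(2, O)) (Function('Z')(O, w) = Add(Add(O, 5), O) = Add(Add(5, O), O) = Add(5, Mul(2, O)))
Function('K')(Y, b) = Mul(Rational(1, 2), Pow(b, -1), Add(Y, b)) (Function('K')(Y, b) = Mul(Add(Y, b), Pow(Mul(2, b), -1)) = Mul(Add(Y, b), Mul(Rational(1, 2), Pow(b, -1))) = Mul(Rational(1, 2), Pow(b, -1), Add(Y, b)))
Function('m')(o, a) = Mul(-21, a) (Function('m')(o, a) = Mul(-7, Mul(Add(5, Mul(2, -1)), a)) = Mul(-7, Mul(Add(5, -2), a)) = Mul(-7, Mul(3, a)) = Mul(-21, a))
Add(Function('m')(188, 207), Function('K')(199, 147)) = Add(Mul(-21, 207), Mul(Rational(1, 2), Pow(147, -1), Add(199, 147))) = Add(-4347, Mul(Rational(1, 2), Rational(1, 147), 346)) = Add(-4347, Rational(173, 147)) = Rational(-638836, 147)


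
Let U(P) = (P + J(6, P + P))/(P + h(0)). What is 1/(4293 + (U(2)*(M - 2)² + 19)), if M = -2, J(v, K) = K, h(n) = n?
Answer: 1/4360 ≈ 0.00022936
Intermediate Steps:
U(P) = 3 (U(P) = (P + (P + P))/(P + 0) = (P + 2*P)/P = (3*P)/P = 3)
1/(4293 + (U(2)*(M - 2)² + 19)) = 1/(4293 + (3*(-2 - 2)² + 19)) = 1/(4293 + (3*(-4)² + 19)) = 1/(4293 + (3*16 + 19)) = 1/(4293 + (48 + 19)) = 1/(4293 + 67) = 1/4360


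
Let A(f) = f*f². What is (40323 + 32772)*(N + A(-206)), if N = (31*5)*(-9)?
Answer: -639085008045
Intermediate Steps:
A(f) = f³
N = -1395 (N = 155*(-9) = -1395)
(40323 + 32772)*(N + A(-206)) = (40323 + 32772)*(-1395 + (-206)³) = 73095*(-1395 - 8741816) = 73095*(-8743211) = -639085008045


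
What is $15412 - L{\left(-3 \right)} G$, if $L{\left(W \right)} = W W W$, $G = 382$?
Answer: $25726$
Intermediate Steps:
$L{\left(W \right)} = W^{3}$ ($L{\left(W \right)} = W^{2} W = W^{3}$)
$15412 - L{\left(-3 \right)} G = 15412 - \left(-3\right)^{3} \cdot 382 = 15412 - \left(-27\right) 382 = 15412 - -10314 = 15412 + 10314 = 25726$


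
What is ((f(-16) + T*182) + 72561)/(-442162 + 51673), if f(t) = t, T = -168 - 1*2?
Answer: -41605/390489 ≈ -0.10655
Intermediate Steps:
T = -170 (T = -168 - 2 = -170)
((f(-16) + T*182) + 72561)/(-442162 + 51673) = ((-16 - 170*182) + 72561)/(-442162 + 51673) = ((-16 - 30940) + 72561)/(-390489) = (-30956 + 72561)*(-1/390489) = 41605*(-1/390489) = -41605/390489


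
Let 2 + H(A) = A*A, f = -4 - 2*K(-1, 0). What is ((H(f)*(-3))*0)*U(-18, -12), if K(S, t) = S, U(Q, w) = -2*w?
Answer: 0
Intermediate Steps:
f = -2 (f = -4 - 2*(-1) = -4 + 2 = -2)
H(A) = -2 + A² (H(A) = -2 + A*A = -2 + A²)
((H(f)*(-3))*0)*U(-18, -12) = (((-2 + (-2)²)*(-3))*0)*(-2*(-12)) = (((-2 + 4)*(-3))*0)*24 = ((2*(-3))*0)*24 = -6*0*24 = 0*24 = 0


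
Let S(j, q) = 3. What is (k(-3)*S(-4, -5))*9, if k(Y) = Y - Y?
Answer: 0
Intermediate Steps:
k(Y) = 0
(k(-3)*S(-4, -5))*9 = (0*3)*9 = 0*9 = 0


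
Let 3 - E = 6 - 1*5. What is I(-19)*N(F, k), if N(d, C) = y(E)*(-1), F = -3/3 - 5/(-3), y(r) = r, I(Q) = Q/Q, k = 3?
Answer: -2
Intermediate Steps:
I(Q) = 1
E = 2 (E = 3 - (6 - 1*5) = 3 - (6 - 5) = 3 - 1*1 = 3 - 1 = 2)
F = ⅔ (F = -3*⅓ - 5*(-⅓) = -1 + 5/3 = ⅔ ≈ 0.66667)
N(d, C) = -2 (N(d, C) = 2*(-1) = -2)
I(-19)*N(F, k) = 1*(-2) = -2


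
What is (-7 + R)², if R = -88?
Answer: 9025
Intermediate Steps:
(-7 + R)² = (-7 - 88)² = (-95)² = 9025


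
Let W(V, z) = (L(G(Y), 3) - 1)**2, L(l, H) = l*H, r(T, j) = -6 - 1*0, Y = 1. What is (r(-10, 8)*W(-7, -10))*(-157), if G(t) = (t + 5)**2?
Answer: 10784958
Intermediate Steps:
r(T, j) = -6 (r(T, j) = -6 + 0 = -6)
G(t) = (5 + t)**2
L(l, H) = H*l
W(V, z) = 11449 (W(V, z) = (3*(5 + 1)**2 - 1)**2 = (3*6**2 - 1)**2 = (3*36 - 1)**2 = (108 - 1)**2 = 107**2 = 11449)
(r(-10, 8)*W(-7, -10))*(-157) = -6*11449*(-157) = -68694*(-157) = 10784958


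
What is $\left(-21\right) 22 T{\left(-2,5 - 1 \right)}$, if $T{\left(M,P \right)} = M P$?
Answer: $3696$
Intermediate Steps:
$\left(-21\right) 22 T{\left(-2,5 - 1 \right)} = \left(-21\right) 22 \left(- 2 \left(5 - 1\right)\right) = - 462 \left(\left(-2\right) 4\right) = \left(-462\right) \left(-8\right) = 3696$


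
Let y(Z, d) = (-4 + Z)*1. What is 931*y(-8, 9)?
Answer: -11172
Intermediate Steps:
y(Z, d) = -4 + Z
931*y(-8, 9) = 931*(-4 - 8) = 931*(-12) = -11172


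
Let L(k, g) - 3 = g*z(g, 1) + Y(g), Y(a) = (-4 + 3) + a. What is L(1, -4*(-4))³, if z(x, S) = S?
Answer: 39304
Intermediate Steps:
Y(a) = -1 + a
L(k, g) = 2 + 2*g (L(k, g) = 3 + (g*1 + (-1 + g)) = 3 + (g + (-1 + g)) = 3 + (-1 + 2*g) = 2 + 2*g)
L(1, -4*(-4))³ = (2 + 2*(-4*(-4)))³ = (2 + 2*16)³ = (2 + 32)³ = 34³ = 39304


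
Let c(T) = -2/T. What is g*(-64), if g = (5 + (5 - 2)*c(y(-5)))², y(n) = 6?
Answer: -1024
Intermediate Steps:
g = 16 (g = (5 + (5 - 2)*(-2/6))² = (5 + 3*(-2*⅙))² = (5 + 3*(-⅓))² = (5 - 1)² = 4² = 16)
g*(-64) = 16*(-64) = -1024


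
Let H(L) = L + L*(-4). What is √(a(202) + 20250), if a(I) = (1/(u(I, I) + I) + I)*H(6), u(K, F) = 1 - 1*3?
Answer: 27*√2279/10 ≈ 128.90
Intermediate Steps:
u(K, F) = -2 (u(K, F) = 1 - 3 = -2)
H(L) = -3*L (H(L) = L - 4*L = -3*L)
a(I) = -18*I - 18/(-2 + I) (a(I) = (1/(-2 + I) + I)*(-3*6) = (I + 1/(-2 + I))*(-18) = -18*I - 18/(-2 + I))
√(a(202) + 20250) = √(18*(-1 - 1*202² + 2*202)/(-2 + 202) + 20250) = √(18*(-1 - 1*40804 + 404)/200 + 20250) = √(18*(1/200)*(-1 - 40804 + 404) + 20250) = √(18*(1/200)*(-40401) + 20250) = √(-363609/100 + 20250) = √(1661391/100) = 27*√2279/10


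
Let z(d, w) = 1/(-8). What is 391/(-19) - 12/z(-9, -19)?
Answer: 1433/19 ≈ 75.421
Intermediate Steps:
z(d, w) = -1/8
391/(-19) - 12/z(-9, -19) = 391/(-19) - 12/(-1/8) = 391*(-1/19) - 12*(-8) = -391/19 + 96 = 1433/19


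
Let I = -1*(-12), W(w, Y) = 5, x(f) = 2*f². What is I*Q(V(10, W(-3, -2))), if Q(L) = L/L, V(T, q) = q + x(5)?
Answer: 12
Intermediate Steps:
V(T, q) = 50 + q (V(T, q) = q + 2*5² = q + 2*25 = q + 50 = 50 + q)
I = 12
Q(L) = 1
I*Q(V(10, W(-3, -2))) = 12*1 = 12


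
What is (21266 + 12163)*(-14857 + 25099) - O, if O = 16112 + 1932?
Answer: 342361774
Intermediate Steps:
O = 18044
(21266 + 12163)*(-14857 + 25099) - O = (21266 + 12163)*(-14857 + 25099) - 1*18044 = 33429*10242 - 18044 = 342379818 - 18044 = 342361774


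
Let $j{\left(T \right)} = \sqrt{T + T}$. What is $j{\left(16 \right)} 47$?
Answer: $188 \sqrt{2} \approx 265.87$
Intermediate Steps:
$j{\left(T \right)} = \sqrt{2} \sqrt{T}$ ($j{\left(T \right)} = \sqrt{2 T} = \sqrt{2} \sqrt{T}$)
$j{\left(16 \right)} 47 = \sqrt{2} \sqrt{16} \cdot 47 = \sqrt{2} \cdot 4 \cdot 47 = 4 \sqrt{2} \cdot 47 = 188 \sqrt{2}$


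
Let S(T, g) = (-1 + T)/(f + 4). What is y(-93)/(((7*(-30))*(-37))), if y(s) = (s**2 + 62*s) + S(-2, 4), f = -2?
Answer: 1921/5180 ≈ 0.37085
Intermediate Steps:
S(T, g) = -1/2 + T/2 (S(T, g) = (-1 + T)/(-2 + 4) = (-1 + T)/2 = (-1 + T)*(1/2) = -1/2 + T/2)
y(s) = -3/2 + s**2 + 62*s (y(s) = (s**2 + 62*s) + (-1/2 + (1/2)*(-2)) = (s**2 + 62*s) + (-1/2 - 1) = (s**2 + 62*s) - 3/2 = -3/2 + s**2 + 62*s)
y(-93)/(((7*(-30))*(-37))) = (-3/2 + (-93)**2 + 62*(-93))/(((7*(-30))*(-37))) = (-3/2 + 8649 - 5766)/((-210*(-37))) = (5763/2)/7770 = (5763/2)*(1/7770) = 1921/5180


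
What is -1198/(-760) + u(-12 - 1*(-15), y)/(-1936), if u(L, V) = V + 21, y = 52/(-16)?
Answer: 1152919/735680 ≈ 1.5671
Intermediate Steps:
y = -13/4 (y = 52*(-1/16) = -13/4 ≈ -3.2500)
u(L, V) = 21 + V
-1198/(-760) + u(-12 - 1*(-15), y)/(-1936) = -1198/(-760) + (21 - 13/4)/(-1936) = -1198*(-1/760) + (71/4)*(-1/1936) = 599/380 - 71/7744 = 1152919/735680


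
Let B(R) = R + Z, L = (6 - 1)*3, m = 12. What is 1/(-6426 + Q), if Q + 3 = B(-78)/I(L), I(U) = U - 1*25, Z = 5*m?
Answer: -5/32136 ≈ -0.00015559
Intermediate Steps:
Z = 60 (Z = 5*12 = 60)
L = 15 (L = 5*3 = 15)
I(U) = -25 + U (I(U) = U - 25 = -25 + U)
B(R) = 60 + R (B(R) = R + 60 = 60 + R)
Q = -6/5 (Q = -3 + (60 - 78)/(-25 + 15) = -3 - 18/(-10) = -3 - 18*(-⅒) = -3 + 9/5 = -6/5 ≈ -1.2000)
1/(-6426 + Q) = 1/(-6426 - 6/5) = 1/(-32136/5) = -5/32136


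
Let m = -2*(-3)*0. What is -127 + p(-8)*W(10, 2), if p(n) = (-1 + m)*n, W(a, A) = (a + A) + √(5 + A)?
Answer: -31 + 8*√7 ≈ -9.8340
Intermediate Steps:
W(a, A) = A + a + √(5 + A) (W(a, A) = (A + a) + √(5 + A) = A + a + √(5 + A))
m = 0 (m = 6*0 = 0)
p(n) = -n (p(n) = (-1 + 0)*n = -n)
-127 + p(-8)*W(10, 2) = -127 + (-1*(-8))*(2 + 10 + √(5 + 2)) = -127 + 8*(2 + 10 + √7) = -127 + 8*(12 + √7) = -127 + (96 + 8*√7) = -31 + 8*√7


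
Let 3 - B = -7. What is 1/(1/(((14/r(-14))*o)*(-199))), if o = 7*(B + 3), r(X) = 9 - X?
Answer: -253526/23 ≈ -11023.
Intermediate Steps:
B = 10 (B = 3 - 1*(-7) = 3 + 7 = 10)
o = 91 (o = 7*(10 + 3) = 7*13 = 91)
1/(1/(((14/r(-14))*o)*(-199))) = 1/(1/(((14/(9 - 1*(-14)))*91)*(-199))) = 1/(1/(((14/(9 + 14))*91)*(-199))) = 1/(1/(((14/23)*91)*(-199))) = 1/(1/((1274/23)*(-199))) = 1/(1/(-253526/23)) = 1/(-23/253526) = -253526/23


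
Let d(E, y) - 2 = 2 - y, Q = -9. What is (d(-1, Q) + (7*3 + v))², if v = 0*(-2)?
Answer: 1156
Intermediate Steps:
v = 0
d(E, y) = 4 - y (d(E, y) = 2 + (2 - y) = 4 - y)
(d(-1, Q) + (7*3 + v))² = ((4 - 1*(-9)) + (7*3 + 0))² = ((4 + 9) + (21 + 0))² = (13 + 21)² = 34² = 1156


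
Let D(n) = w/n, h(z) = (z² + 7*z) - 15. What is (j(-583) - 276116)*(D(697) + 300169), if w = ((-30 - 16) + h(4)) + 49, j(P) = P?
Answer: -57890362959675/697 ≈ -8.3057e+10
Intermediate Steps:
h(z) = -15 + z² + 7*z
w = 32 (w = ((-30 - 16) + (-15 + 4² + 7*4)) + 49 = (-46 + (-15 + 16 + 28)) + 49 = (-46 + 29) + 49 = -17 + 49 = 32)
D(n) = 32/n
(j(-583) - 276116)*(D(697) + 300169) = (-583 - 276116)*(32/697 + 300169) = -276699*(32*(1/697) + 300169) = -276699*(32/697 + 300169) = -276699*209217825/697 = -57890362959675/697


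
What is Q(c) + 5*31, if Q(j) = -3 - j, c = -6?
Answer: 158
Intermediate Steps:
Q(c) + 5*31 = (-3 - 1*(-6)) + 5*31 = (-3 + 6) + 155 = 3 + 155 = 158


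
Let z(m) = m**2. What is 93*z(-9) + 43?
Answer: 7576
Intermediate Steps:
93*z(-9) + 43 = 93*(-9)**2 + 43 = 93*81 + 43 = 7533 + 43 = 7576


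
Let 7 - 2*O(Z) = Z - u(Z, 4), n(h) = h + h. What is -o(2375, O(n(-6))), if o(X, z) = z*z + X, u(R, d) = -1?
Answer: -2456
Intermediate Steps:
n(h) = 2*h
O(Z) = 3 - Z/2 (O(Z) = 7/2 - (Z - 1*(-1))/2 = 7/2 - (Z + 1)/2 = 7/2 - (1 + Z)/2 = 7/2 + (-1/2 - Z/2) = 3 - Z/2)
o(X, z) = X + z**2 (o(X, z) = z**2 + X = X + z**2)
-o(2375, O(n(-6))) = -(2375 + (3 - (-6))**2) = -(2375 + (3 - 1/2*(-12))**2) = -(2375 + (3 + 6)**2) = -(2375 + 9**2) = -(2375 + 81) = -1*2456 = -2456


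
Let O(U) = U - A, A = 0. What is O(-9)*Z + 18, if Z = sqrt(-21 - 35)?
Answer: 18 - 18*I*sqrt(14) ≈ 18.0 - 67.35*I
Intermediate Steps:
Z = 2*I*sqrt(14) (Z = sqrt(-56) = 2*I*sqrt(14) ≈ 7.4833*I)
O(U) = U (O(U) = U - 1*0 = U + 0 = U)
O(-9)*Z + 18 = -18*I*sqrt(14) + 18 = 18 - 18*I*sqrt(14)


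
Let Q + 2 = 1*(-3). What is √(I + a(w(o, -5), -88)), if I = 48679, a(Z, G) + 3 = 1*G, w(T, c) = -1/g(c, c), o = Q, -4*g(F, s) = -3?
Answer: 2*√12147 ≈ 220.43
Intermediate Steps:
g(F, s) = ¾ (g(F, s) = -¼*(-3) = ¾)
Q = -5 (Q = -2 + 1*(-3) = -2 - 3 = -5)
o = -5
w(T, c) = -4/3 (w(T, c) = -1/¾ = -1*4/3 = -4/3)
a(Z, G) = -3 + G (a(Z, G) = -3 + 1*G = -3 + G)
√(I + a(w(o, -5), -88)) = √(48679 + (-3 - 88)) = √(48679 - 91) = √48588 = 2*√12147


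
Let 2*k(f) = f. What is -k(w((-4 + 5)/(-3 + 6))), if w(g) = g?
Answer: -⅙ ≈ -0.16667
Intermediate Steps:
k(f) = f/2
-k(w((-4 + 5)/(-3 + 6))) = -(-4 + 5)/(-3 + 6)/2 = -1/3/2 = -1*(⅓)/2 = -1/(2*3) = -1*⅙ = -⅙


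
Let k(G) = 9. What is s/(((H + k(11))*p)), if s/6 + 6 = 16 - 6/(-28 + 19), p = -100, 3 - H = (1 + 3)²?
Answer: 4/25 ≈ 0.16000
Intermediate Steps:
H = -13 (H = 3 - (1 + 3)² = 3 - 1*4² = 3 - 1*16 = 3 - 16 = -13)
s = 64 (s = -36 + 6*(16 - 6/(-28 + 19)) = -36 + 6*(16 - 6/(-9)) = -36 + 6*(16 - ⅑*(-6)) = -36 + 6*(16 + ⅔) = -36 + 6*(50/3) = -36 + 100 = 64)
s/(((H + k(11))*p)) = 64/(((-13 + 9)*(-100))) = 64/((-4*(-100))) = 64/400 = 64*(1/400) = 4/25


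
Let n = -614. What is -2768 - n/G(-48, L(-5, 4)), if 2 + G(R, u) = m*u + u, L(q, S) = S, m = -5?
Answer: -25219/9 ≈ -2802.1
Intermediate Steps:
G(R, u) = -2 - 4*u (G(R, u) = -2 + (-5*u + u) = -2 - 4*u)
-2768 - n/G(-48, L(-5, 4)) = -2768 - (-614)/(-2 - 4*4) = -2768 - (-614)/(-2 - 16) = -2768 - (-614)/(-18) = -2768 - (-614)*(-1)/18 = -2768 - 1*307/9 = -2768 - 307/9 = -25219/9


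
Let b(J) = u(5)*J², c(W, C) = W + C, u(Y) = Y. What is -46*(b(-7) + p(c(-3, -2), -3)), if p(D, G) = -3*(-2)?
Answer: -11546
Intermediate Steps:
c(W, C) = C + W
p(D, G) = 6
b(J) = 5*J²
-46*(b(-7) + p(c(-3, -2), -3)) = -46*(5*(-7)² + 6) = -46*(5*49 + 6) = -46*(245 + 6) = -46*251 = -11546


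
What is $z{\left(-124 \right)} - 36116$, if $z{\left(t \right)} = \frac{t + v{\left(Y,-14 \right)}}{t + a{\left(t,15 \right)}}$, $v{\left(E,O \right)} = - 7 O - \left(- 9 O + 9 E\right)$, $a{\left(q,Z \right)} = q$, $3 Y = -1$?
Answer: $- \frac{8956619}{248} \approx -36115.0$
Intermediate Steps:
$Y = - \frac{1}{3}$ ($Y = \frac{1}{3} \left(-1\right) = - \frac{1}{3} \approx -0.33333$)
$v{\left(E,O \right)} = - 9 E + 2 O$
$z{\left(t \right)} = \frac{-25 + t}{2 t}$ ($z{\left(t \right)} = \frac{t + \left(\left(-9\right) \left(- \frac{1}{3}\right) + 2 \left(-14\right)\right)}{t + t} = \frac{t + \left(3 - 28\right)}{2 t} = \left(t - 25\right) \frac{1}{2 t} = \left(-25 + t\right) \frac{1}{2 t} = \frac{-25 + t}{2 t}$)
$z{\left(-124 \right)} - 36116 = \frac{-25 - 124}{2 \left(-124\right)} - 36116 = \frac{1}{2} \left(- \frac{1}{124}\right) \left(-149\right) - 36116 = \frac{149}{248} - 36116 = - \frac{8956619}{248}$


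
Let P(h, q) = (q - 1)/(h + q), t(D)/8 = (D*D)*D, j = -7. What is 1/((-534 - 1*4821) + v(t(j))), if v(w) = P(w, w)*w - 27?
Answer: -2/13509 ≈ -0.00014805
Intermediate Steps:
t(D) = 8*D**3 (t(D) = 8*((D*D)*D) = 8*(D**2*D) = 8*D**3)
P(h, q) = (-1 + q)/(h + q)
v(w) = -55/2 + w/2 (v(w) = ((-1 + w)/(w + w))*w - 27 = ((-1 + w)/((2*w)))*w - 27 = ((1/(2*w))*(-1 + w))*w - 27 = ((-1 + w)/(2*w))*w - 27 = (-1/2 + w/2) - 27 = -55/2 + w/2)
1/((-534 - 1*4821) + v(t(j))) = 1/((-534 - 1*4821) + (-55/2 + (8*(-7)**3)/2)) = 1/((-534 - 4821) + (-55/2 + (8*(-343))/2)) = 1/(-5355 + (-55/2 + (1/2)*(-2744))) = 1/(-5355 + (-55/2 - 1372)) = 1/(-5355 - 2799/2) = 1/(-13509/2) = -2/13509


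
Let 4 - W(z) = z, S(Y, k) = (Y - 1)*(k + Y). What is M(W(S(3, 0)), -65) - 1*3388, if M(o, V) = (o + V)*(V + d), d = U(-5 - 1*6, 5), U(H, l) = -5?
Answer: 1302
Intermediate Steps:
d = -5
S(Y, k) = (-1 + Y)*(Y + k)
W(z) = 4 - z
M(o, V) = (-5 + V)*(V + o) (M(o, V) = (o + V)*(V - 5) = (V + o)*(-5 + V) = (-5 + V)*(V + o))
M(W(S(3, 0)), -65) - 1*3388 = ((-65)² - 5*(-65) - 5*(4 - (3² - 1*3 - 1*0 + 3*0)) - 65*(4 - (3² - 1*3 - 1*0 + 3*0))) - 1*3388 = (4225 + 325 - 5*(4 - (9 - 3 + 0 + 0)) - 65*(4 - (9 - 3 + 0 + 0))) - 3388 = (4225 + 325 - 5*(4 - 1*6) - 65*(4 - 1*6)) - 3388 = (4225 + 325 - 5*(4 - 6) - 65*(4 - 6)) - 3388 = (4225 + 325 - 5*(-2) - 65*(-2)) - 3388 = (4225 + 325 + 10 + 130) - 3388 = 4690 - 3388 = 1302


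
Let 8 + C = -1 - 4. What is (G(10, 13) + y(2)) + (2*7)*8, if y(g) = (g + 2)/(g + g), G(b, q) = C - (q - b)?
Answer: 97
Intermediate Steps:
C = -13 (C = -8 + (-1 - 4) = -8 - 5 = -13)
G(b, q) = -13 + b - q (G(b, q) = -13 - (q - b) = -13 + (b - q) = -13 + b - q)
y(g) = (2 + g)/(2*g) (y(g) = (2 + g)/((2*g)) = (2 + g)*(1/(2*g)) = (2 + g)/(2*g))
(G(10, 13) + y(2)) + (2*7)*8 = ((-13 + 10 - 1*13) + (½)*(2 + 2)/2) + (2*7)*8 = ((-13 + 10 - 13) + (½)*(½)*4) + 14*8 = (-16 + 1) + 112 = -15 + 112 = 97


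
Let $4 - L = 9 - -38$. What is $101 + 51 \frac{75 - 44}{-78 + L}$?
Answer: $\frac{10640}{121} \approx 87.934$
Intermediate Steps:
$L = -43$ ($L = 4 - \left(9 - -38\right) = 4 - \left(9 + 38\right) = 4 - 47 = -43$)
$101 + 51 \frac{75 - 44}{-78 + L} = 101 + 51 \frac{75 - 44}{-78 - 43} = 101 + 51 \frac{31}{-121} = 101 + 51 \cdot 31 \left(- \frac{1}{121}\right) = 101 + 51 \left(- \frac{31}{121}\right) = 101 - \frac{1581}{121} = \frac{10640}{121}$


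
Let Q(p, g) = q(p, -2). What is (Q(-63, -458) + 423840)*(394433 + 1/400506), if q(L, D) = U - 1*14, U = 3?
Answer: 66953446688066071/400506 ≈ 1.6717e+11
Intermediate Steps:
q(L, D) = -11 (q(L, D) = 3 - 1*14 = 3 - 14 = -11)
Q(p, g) = -11
(Q(-63, -458) + 423840)*(394433 + 1/400506) = (-11 + 423840)*(394433 + 1/400506) = 423829*(394433 + 1/400506) = 423829*(157972783099/400506) = 66953446688066071/400506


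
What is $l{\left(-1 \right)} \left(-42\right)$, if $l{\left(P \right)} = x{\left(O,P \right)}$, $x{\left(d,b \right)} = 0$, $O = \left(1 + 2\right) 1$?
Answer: $0$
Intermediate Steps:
$O = 3$ ($O = 3 \cdot 1 = 3$)
$l{\left(P \right)} = 0$
$l{\left(-1 \right)} \left(-42\right) = 0 \left(-42\right) = 0$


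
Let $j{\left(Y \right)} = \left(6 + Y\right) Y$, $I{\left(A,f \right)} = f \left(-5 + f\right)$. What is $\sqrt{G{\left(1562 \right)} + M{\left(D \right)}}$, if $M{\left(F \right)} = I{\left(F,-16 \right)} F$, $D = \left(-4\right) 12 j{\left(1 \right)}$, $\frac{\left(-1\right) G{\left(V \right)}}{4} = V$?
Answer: $2 i \sqrt{29786} \approx 345.17 i$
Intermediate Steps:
$j{\left(Y \right)} = Y \left(6 + Y\right)$
$G{\left(V \right)} = - 4 V$
$D = -336$ ($D = \left(-4\right) 12 \cdot 1 \left(6 + 1\right) = - 48 \cdot 1 \cdot 7 = \left(-48\right) 7 = -336$)
$M{\left(F \right)} = 336 F$ ($M{\left(F \right)} = - 16 \left(-5 - 16\right) F = \left(-16\right) \left(-21\right) F = 336 F$)
$\sqrt{G{\left(1562 \right)} + M{\left(D \right)}} = \sqrt{\left(-4\right) 1562 + 336 \left(-336\right)} = \sqrt{-6248 - 112896} = \sqrt{-119144} = 2 i \sqrt{29786}$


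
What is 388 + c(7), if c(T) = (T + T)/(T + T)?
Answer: 389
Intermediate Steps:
c(T) = 1 (c(T) = (2*T)/((2*T)) = (2*T)*(1/(2*T)) = 1)
388 + c(7) = 388 + 1 = 389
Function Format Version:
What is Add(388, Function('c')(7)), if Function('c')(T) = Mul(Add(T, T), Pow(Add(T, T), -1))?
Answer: 389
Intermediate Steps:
Function('c')(T) = 1 (Function('c')(T) = Mul(Mul(2, T), Pow(Mul(2, T), -1)) = Mul(Mul(2, T), Mul(Rational(1, 2), Pow(T, -1))) = 1)
Add(388, Function('c')(7)) = Add(388, 1) = 389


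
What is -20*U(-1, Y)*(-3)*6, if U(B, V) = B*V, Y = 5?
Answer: -1800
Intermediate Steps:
-20*U(-1, Y)*(-3)*6 = -20*-1*5*(-3)*6 = -20*(-5*(-3))*6 = -300*6 = -20*90 = -1800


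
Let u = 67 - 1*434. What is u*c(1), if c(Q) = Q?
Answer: -367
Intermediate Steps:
u = -367 (u = 67 - 434 = -367)
u*c(1) = -367*1 = -367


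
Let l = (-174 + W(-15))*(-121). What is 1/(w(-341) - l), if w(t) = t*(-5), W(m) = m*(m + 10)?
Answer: -1/10274 ≈ -9.7333e-5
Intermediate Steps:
W(m) = m*(10 + m)
w(t) = -5*t
l = 11979 (l = (-174 - 15*(10 - 15))*(-121) = (-174 - 15*(-5))*(-121) = (-174 + 75)*(-121) = -99*(-121) = 11979)
1/(w(-341) - l) = 1/(-5*(-341) - 1*11979) = 1/(1705 - 11979) = 1/(-10274) = -1/10274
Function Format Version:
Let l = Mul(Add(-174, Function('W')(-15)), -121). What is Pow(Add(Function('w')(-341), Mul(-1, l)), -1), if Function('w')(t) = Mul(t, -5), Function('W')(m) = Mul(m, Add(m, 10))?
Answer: Rational(-1, 10274) ≈ -9.7333e-5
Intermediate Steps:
Function('W')(m) = Mul(m, Add(10, m))
Function('w')(t) = Mul(-5, t)
l = 11979 (l = Mul(Add(-174, Mul(-15, Add(10, -15))), -121) = Mul(Add(-174, Mul(-15, -5)), -121) = Mul(Add(-174, 75), -121) = Mul(-99, -121) = 11979)
Pow(Add(Function('w')(-341), Mul(-1, l)), -1) = Pow(Add(Mul(-5, -341), Mul(-1, 11979)), -1) = Pow(Add(1705, -11979), -1) = Pow(-10274, -1) = Rational(-1, 10274)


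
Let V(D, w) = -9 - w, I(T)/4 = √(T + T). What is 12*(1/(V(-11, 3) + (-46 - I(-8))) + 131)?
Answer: 1422486/905 + 48*I/905 ≈ 1571.8 + 0.053039*I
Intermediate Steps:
I(T) = 4*√2*√T (I(T) = 4*√(T + T) = 4*√(2*T) = 4*(√2*√T) = 4*√2*√T)
12*(1/(V(-11, 3) + (-46 - I(-8))) + 131) = 12*(1/((-9 - 1*3) + (-46 - 4*√2*√(-8))) + 131) = 12*(1/((-9 - 3) + (-46 - 4*√2*2*I*√2)) + 131) = 12*(1/(-12 + (-46 - 16*I)) + 131) = 12*(1/(-58 - 16*I) + 131) = 12*((-58 + 16*I)/3620 + 131) = 12*(131 + (-58 + 16*I)/3620) = 1572 + 3*(-58 + 16*I)/905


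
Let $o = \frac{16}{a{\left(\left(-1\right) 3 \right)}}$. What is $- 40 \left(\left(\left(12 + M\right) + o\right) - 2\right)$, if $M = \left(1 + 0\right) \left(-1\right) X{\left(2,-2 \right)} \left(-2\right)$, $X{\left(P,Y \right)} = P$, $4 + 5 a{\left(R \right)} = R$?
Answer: $- \frac{720}{7} \approx -102.86$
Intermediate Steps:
$a{\left(R \right)} = - \frac{4}{5} + \frac{R}{5}$
$M = 4$ ($M = \left(1 + 0\right) \left(-1\right) 2 \left(-2\right) = 1 \left(-1\right) 2 \left(-2\right) = \left(-1\right) 2 \left(-2\right) = \left(-2\right) \left(-2\right) = 4$)
$o = - \frac{80}{7}$ ($o = \frac{16}{- \frac{4}{5} + \frac{\left(-1\right) 3}{5}} = \frac{16}{- \frac{4}{5} + \frac{1}{5} \left(-3\right)} = \frac{16}{- \frac{4}{5} - \frac{3}{5}} = \frac{16}{- \frac{7}{5}} = 16 \left(- \frac{5}{7}\right) = - \frac{80}{7} \approx -11.429$)
$- 40 \left(\left(\left(12 + M\right) + o\right) - 2\right) = - 40 \left(\left(\left(12 + 4\right) - \frac{80}{7}\right) - 2\right) = - 40 \left(\left(16 - \frac{80}{7}\right) - 2\right) = - 40 \left(\frac{32}{7} - 2\right) = \left(-40\right) \frac{18}{7} = - \frac{720}{7}$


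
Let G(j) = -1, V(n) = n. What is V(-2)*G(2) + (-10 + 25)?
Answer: 17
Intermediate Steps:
V(-2)*G(2) + (-10 + 25) = -2*(-1) + (-10 + 25) = 2 + 15 = 17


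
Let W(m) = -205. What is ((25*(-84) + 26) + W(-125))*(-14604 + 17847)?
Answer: -7390797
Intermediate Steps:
((25*(-84) + 26) + W(-125))*(-14604 + 17847) = ((25*(-84) + 26) - 205)*(-14604 + 17847) = ((-2100 + 26) - 205)*3243 = (-2074 - 205)*3243 = -2279*3243 = -7390797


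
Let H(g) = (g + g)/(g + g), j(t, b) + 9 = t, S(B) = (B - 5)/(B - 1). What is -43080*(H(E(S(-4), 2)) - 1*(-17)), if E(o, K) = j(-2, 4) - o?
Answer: -775440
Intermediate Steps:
S(B) = (-5 + B)/(-1 + B)
j(t, b) = -9 + t
E(o, K) = -11 - o (E(o, K) = (-9 - 2) - o = -11 - o)
H(g) = 1 (H(g) = (2*g)/((2*g)) = (2*g)*(1/(2*g)) = 1)
-43080*(H(E(S(-4), 2)) - 1*(-17)) = -43080*(1 - 1*(-17)) = -43080*(1 + 17) = -43080*18 = -775440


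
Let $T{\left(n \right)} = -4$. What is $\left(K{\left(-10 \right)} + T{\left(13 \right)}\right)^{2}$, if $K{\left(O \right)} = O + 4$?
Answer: $100$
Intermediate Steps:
$K{\left(O \right)} = 4 + O$
$\left(K{\left(-10 \right)} + T{\left(13 \right)}\right)^{2} = \left(\left(4 - 10\right) - 4\right)^{2} = \left(-6 - 4\right)^{2} = \left(-10\right)^{2} = 100$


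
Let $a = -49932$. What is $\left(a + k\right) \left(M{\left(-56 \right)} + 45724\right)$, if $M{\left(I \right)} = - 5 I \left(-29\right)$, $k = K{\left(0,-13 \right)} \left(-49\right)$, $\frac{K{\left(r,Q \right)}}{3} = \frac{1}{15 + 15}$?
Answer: $- \frac{9389135938}{5} \approx -1.8778 \cdot 10^{9}$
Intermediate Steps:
$K{\left(r,Q \right)} = \frac{1}{10}$ ($K{\left(r,Q \right)} = \frac{3}{15 + 15} = \frac{3}{30} = 3 \cdot \frac{1}{30} = \frac{1}{10}$)
$k = - \frac{49}{10}$ ($k = \frac{1}{10} \left(-49\right) = - \frac{49}{10} \approx -4.9$)
$M{\left(I \right)} = 145 I$
$\left(a + k\right) \left(M{\left(-56 \right)} + 45724\right) = \left(-49932 - \frac{49}{10}\right) \left(145 \left(-56\right) + 45724\right) = - \frac{499369 \left(-8120 + 45724\right)}{10} = \left(- \frac{499369}{10}\right) 37604 = - \frac{9389135938}{5}$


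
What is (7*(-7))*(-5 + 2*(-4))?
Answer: 637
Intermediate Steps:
(7*(-7))*(-5 + 2*(-4)) = -49*(-5 - 8) = -49*(-13) = 637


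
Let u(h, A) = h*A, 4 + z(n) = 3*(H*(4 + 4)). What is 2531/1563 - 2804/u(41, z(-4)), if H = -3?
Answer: 3067312/1217577 ≈ 2.5192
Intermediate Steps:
z(n) = -76 (z(n) = -4 + 3*(-3*(4 + 4)) = -4 + 3*(-3*8) = -4 + 3*(-24) = -4 - 72 = -76)
u(h, A) = A*h
2531/1563 - 2804/u(41, z(-4)) = 2531/1563 - 2804/((-76*41)) = 2531*(1/1563) - 2804/(-3116) = 2531/1563 - 2804*(-1/3116) = 2531/1563 + 701/779 = 3067312/1217577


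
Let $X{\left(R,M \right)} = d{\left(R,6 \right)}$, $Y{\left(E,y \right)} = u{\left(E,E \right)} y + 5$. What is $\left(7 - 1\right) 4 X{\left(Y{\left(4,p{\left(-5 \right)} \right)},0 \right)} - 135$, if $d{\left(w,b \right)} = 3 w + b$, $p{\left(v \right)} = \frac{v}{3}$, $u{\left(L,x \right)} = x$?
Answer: $-111$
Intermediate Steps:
$p{\left(v \right)} = \frac{v}{3}$ ($p{\left(v \right)} = v \frac{1}{3} = \frac{v}{3}$)
$Y{\left(E,y \right)} = 5 + E y$ ($Y{\left(E,y \right)} = E y + 5 = 5 + E y$)
$d{\left(w,b \right)} = b + 3 w$
$X{\left(R,M \right)} = 6 + 3 R$
$\left(7 - 1\right) 4 X{\left(Y{\left(4,p{\left(-5 \right)} \right)},0 \right)} - 135 = \left(7 - 1\right) 4 \left(6 + 3 \left(5 + 4 \cdot \frac{1}{3} \left(-5\right)\right)\right) - 135 = 6 \cdot 4 \left(6 + 3 \left(5 + 4 \left(- \frac{5}{3}\right)\right)\right) - 135 = 24 \left(6 + 3 \left(5 - \frac{20}{3}\right)\right) - 135 = 24 \left(6 + 3 \left(- \frac{5}{3}\right)\right) - 135 = 24 \left(6 - 5\right) - 135 = 24 \cdot 1 - 135 = 24 - 135 = -111$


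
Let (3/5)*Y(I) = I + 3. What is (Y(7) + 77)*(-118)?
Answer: -33158/3 ≈ -11053.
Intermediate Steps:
Y(I) = 5 + 5*I/3 (Y(I) = 5*(I + 3)/3 = 5*(3 + I)/3 = 5 + 5*I/3)
(Y(7) + 77)*(-118) = ((5 + (5/3)*7) + 77)*(-118) = ((5 + 35/3) + 77)*(-118) = (50/3 + 77)*(-118) = (281/3)*(-118) = -33158/3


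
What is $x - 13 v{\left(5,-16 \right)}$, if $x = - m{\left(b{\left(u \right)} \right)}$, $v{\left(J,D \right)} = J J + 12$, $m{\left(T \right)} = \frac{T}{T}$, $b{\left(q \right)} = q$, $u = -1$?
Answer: $-482$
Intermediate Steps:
$m{\left(T \right)} = 1$
$v{\left(J,D \right)} = 12 + J^{2}$ ($v{\left(J,D \right)} = J^{2} + 12 = 12 + J^{2}$)
$x = -1$ ($x = \left(-1\right) 1 = -1$)
$x - 13 v{\left(5,-16 \right)} = -1 - 13 \left(12 + 5^{2}\right) = -1 - 13 \left(12 + 25\right) = -1 - 481 = -482$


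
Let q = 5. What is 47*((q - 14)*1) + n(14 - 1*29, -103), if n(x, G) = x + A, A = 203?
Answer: -235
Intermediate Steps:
n(x, G) = 203 + x (n(x, G) = x + 203 = 203 + x)
47*((q - 14)*1) + n(14 - 1*29, -103) = 47*((5 - 14)*1) + (203 + (14 - 1*29)) = 47*(-9*1) + (203 + (14 - 29)) = 47*(-9) + (203 - 15) = -423 + 188 = -235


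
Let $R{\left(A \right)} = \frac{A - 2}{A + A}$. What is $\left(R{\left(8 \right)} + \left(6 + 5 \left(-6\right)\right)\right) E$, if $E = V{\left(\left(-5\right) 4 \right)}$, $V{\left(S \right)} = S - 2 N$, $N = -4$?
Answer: $\frac{567}{2} \approx 283.5$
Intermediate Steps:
$R{\left(A \right)} = \frac{-2 + A}{2 A}$
$V{\left(S \right)} = 8 + S$ ($V{\left(S \right)} = S - -8 = S + 8 = 8 + S$)
$E = -12$ ($E = 8 - 20 = -12$)
$\left(R{\left(8 \right)} + \left(6 + 5 \left(-6\right)\right)\right) E = \left(\frac{-2 + 8}{2 \cdot 8} + \left(6 + 5 \left(-6\right)\right)\right) \left(-12\right) = \left(\frac{1}{2} \cdot \frac{1}{8} \cdot 6 + \left(6 - 30\right)\right) \left(-12\right) = \left(\frac{3}{8} - 24\right) \left(-12\right) = \left(- \frac{189}{8}\right) \left(-12\right) = \frac{567}{2}$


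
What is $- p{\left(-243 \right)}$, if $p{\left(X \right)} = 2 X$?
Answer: $486$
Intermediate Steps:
$- p{\left(-243 \right)} = - 2 \left(-243\right) = \left(-1\right) \left(-486\right) = 486$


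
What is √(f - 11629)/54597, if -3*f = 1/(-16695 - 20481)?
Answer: I*√4017979325878/1014849036 ≈ 0.0019752*I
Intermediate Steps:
f = 1/111528 (f = -1/(3*(-16695 - 20481)) = -⅓/(-37176) = -⅓*(-1/37176) = 1/111528 ≈ 8.9664e-6)
√(f - 11629)/54597 = √(1/111528 - 11629)/54597 = √(-1296959111/111528)*(1/54597) = (I*√4017979325878/18588)*(1/54597) = I*√4017979325878/1014849036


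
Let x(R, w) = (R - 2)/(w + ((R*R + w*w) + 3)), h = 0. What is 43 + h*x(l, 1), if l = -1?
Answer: 43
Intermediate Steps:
x(R, w) = (-2 + R)/(3 + w + R**2 + w**2) (x(R, w) = (-2 + R)/(w + ((R**2 + w**2) + 3)) = (-2 + R)/(w + (3 + R**2 + w**2)) = (-2 + R)/(3 + w + R**2 + w**2))
43 + h*x(l, 1) = 43 + 0*((-2 - 1)/(3 + 1 + (-1)**2 + 1**2)) = 43 + 0*(-3/(3 + 1 + 1 + 1)) = 43 + 0*(-3/6) = 43 + 0*((1/6)*(-3)) = 43 + 0*(-1/2) = 43 + 0 = 43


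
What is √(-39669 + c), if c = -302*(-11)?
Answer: I*√36347 ≈ 190.65*I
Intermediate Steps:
c = 3322
√(-39669 + c) = √(-39669 + 3322) = √(-36347) = I*√36347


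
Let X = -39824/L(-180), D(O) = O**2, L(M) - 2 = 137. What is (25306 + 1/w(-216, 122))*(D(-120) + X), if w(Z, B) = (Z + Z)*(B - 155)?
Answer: 44233430901907/123849 ≈ 3.5716e+8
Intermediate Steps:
L(M) = 139 (L(M) = 2 + 137 = 139)
w(Z, B) = 2*Z*(-155 + B) (w(Z, B) = (2*Z)*(-155 + B) = 2*Z*(-155 + B))
X = -39824/139 ≈ -286.50
(25306 + 1/w(-216, 122))*(D(-120) + X) = (25306 + 1/(2*(-216)*(-155 + 122)))*((-120)**2 - 39824/139) = (25306 + 1/(2*(-216)*(-33)))*(14400 - 39824/139) = (25306 + 1/14256)*(1961776/139) = (360762337/14256)*(1961776/139) = 44233430901907/123849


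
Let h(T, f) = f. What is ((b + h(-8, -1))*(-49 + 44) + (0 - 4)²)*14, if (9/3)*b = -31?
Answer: 3052/3 ≈ 1017.3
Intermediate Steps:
b = -31/3 (b = (⅓)*(-31) = -31/3 ≈ -10.333)
((b + h(-8, -1))*(-49 + 44) + (0 - 4)²)*14 = ((-31/3 - 1)*(-49 + 44) + (0 - 4)²)*14 = (-34/3*(-5) + (-4)²)*14 = (170/3 + 16)*14 = (218/3)*14 = 3052/3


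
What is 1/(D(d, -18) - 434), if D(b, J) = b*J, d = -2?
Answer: -1/398 ≈ -0.0025126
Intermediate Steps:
D(b, J) = J*b
1/(D(d, -18) - 434) = 1/(-18*(-2) - 434) = 1/(36 - 434) = 1/(-398) = -1/398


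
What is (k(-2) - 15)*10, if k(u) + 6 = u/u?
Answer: -200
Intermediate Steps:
k(u) = -5 (k(u) = -6 + u/u = -6 + 1 = -5)
(k(-2) - 15)*10 = (-5 - 15)*10 = -20*10 = -200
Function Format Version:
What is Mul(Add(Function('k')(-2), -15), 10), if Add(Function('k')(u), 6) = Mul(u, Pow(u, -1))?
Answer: -200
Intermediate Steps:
Function('k')(u) = -5 (Function('k')(u) = Add(-6, Mul(u, Pow(u, -1))) = Add(-6, 1) = -5)
Mul(Add(Function('k')(-2), -15), 10) = Mul(Add(-5, -15), 10) = Mul(-20, 10) = -200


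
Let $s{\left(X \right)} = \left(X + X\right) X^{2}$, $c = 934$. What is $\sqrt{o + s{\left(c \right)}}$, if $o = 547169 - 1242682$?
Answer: $3 \sqrt{180985055} \approx 40359.0$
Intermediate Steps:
$o = -695513$
$s{\left(X \right)} = 2 X^{3}$ ($s{\left(X \right)} = 2 X X^{2} = 2 X^{3}$)
$\sqrt{o + s{\left(c \right)}} = \sqrt{-695513 + 2 \cdot 934^{3}} = \sqrt{-695513 + 2 \cdot 814780504} = \sqrt{-695513 + 1629561008} = \sqrt{1628865495} = 3 \sqrt{180985055}$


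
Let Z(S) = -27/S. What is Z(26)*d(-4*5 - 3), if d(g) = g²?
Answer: -14283/26 ≈ -549.35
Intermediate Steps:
Z(26)*d(-4*5 - 3) = (-27/26)*(-4*5 - 3)² = (-27*1/26)*(-20 - 3)² = -27/26*(-23)² = -27/26*529 = -14283/26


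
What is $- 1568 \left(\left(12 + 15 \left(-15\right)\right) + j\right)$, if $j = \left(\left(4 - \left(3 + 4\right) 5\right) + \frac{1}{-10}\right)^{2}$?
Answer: $- \frac{29565032}{25} \approx -1.1826 \cdot 10^{6}$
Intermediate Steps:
$j = \frac{96721}{100}$ ($j = \left(\left(4 - 7 \cdot 5\right) - \frac{1}{10}\right)^{2} = \left(\left(4 - 35\right) - \frac{1}{10}\right)^{2} = \left(-31 - \frac{1}{10}\right)^{2} = \left(- \frac{311}{10}\right)^{2} = \frac{96721}{100} \approx 967.21$)
$- 1568 \left(\left(12 + 15 \left(-15\right)\right) + j\right) = - 1568 \left(\left(12 + 15 \left(-15\right)\right) + \frac{96721}{100}\right) = - 1568 \left(\left(12 - 225\right) + \frac{96721}{100}\right) = - 1568 \left(-213 + \frac{96721}{100}\right) = \left(-1568\right) \frac{75421}{100} = - \frac{29565032}{25}$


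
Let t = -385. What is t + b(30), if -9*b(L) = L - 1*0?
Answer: -1165/3 ≈ -388.33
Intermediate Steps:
b(L) = -L/9 (b(L) = -(L - 1*0)/9 = -(L + 0)/9 = -L/9)
t + b(30) = -385 - ⅑*30 = -385 - 10/3 = -1165/3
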